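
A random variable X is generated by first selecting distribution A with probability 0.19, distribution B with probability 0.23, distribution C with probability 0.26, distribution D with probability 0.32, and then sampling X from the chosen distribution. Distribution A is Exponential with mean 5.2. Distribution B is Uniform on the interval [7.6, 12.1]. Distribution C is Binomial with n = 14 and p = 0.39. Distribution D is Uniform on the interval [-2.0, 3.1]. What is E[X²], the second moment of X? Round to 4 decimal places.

42.3859

For each component E[X²] = Var + (mean)², giving A: 54.08; B: 98.71; C: 33.1422; D: 2.47.
Overall E[X²] = 0.19·54.08 + 0.23·98.71 + 0.26·33.1422 + 0.32·2.47 = 42.3859.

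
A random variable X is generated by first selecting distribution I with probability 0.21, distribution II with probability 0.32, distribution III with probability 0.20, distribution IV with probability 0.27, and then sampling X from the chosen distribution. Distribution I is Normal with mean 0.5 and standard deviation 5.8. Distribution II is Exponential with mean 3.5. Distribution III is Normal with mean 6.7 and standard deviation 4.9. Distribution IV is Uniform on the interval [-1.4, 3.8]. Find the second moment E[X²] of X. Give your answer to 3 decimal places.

29.734

For each component E[X²] = Var + (mean)², giving I: 33.89; II: 24.5; III: 68.9; IV: 3.69333.
Overall E[X²] = 0.21·33.89 + 0.32·24.5 + 0.2·68.9 + 0.27·3.69333 = 29.7341.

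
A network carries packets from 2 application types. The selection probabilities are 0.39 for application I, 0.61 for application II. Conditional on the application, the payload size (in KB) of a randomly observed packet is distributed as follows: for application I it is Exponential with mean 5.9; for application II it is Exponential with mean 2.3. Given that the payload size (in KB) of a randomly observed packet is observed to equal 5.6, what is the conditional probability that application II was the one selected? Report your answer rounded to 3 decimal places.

Likelihoods f(5.6 | ·): I: 0.0656049; II: 0.0380943.
Posterior ∝ prior × likelihood. Numerator for II: 0.61·0.0380943 = 0.0232375.
Normalizing constant: 0.39·0.0656049 + 0.61·0.0380943 = 0.0488234.
P(II | observation) = 0.0232375 / 0.0488234 = 0.47595.

0.476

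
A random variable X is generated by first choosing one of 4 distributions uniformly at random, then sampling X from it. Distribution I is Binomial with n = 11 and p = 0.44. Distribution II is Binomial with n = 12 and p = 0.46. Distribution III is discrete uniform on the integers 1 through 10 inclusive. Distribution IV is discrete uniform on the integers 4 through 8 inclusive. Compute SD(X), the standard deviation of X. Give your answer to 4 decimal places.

2.0385

Per component, I: μ=4.84, E[X²]=26.136; II: μ=5.52, E[X²]=33.4512; III: μ=5.5, E[X²]=38.5; IV: μ=6, E[X²]=38.
E[X] = 0.25·4.84 + 0.25·5.52 + 0.25·5.5 + 0.25·6 = 5.465.
E[X²] = 0.25·26.136 + 0.25·33.4512 + 0.25·38.5 + 0.25·38 = 34.0218.
Var(X) = E[X²] − (E[X])² = 34.0218 − 29.8662 = 4.15557.
SD(X) = √4.15557 = 2.03852.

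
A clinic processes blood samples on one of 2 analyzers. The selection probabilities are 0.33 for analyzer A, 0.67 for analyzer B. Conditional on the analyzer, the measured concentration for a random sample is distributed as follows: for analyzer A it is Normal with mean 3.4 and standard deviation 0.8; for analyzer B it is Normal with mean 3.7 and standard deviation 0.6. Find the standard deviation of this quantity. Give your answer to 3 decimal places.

0.687

Per component, A: μ=3.4, E[X²]=12.2; B: μ=3.7, E[X²]=14.05.
E[X] = 0.33·3.4 + 0.67·3.7 = 3.601.
E[X²] = 0.33·12.2 + 0.67·14.05 = 13.4395.
Var(X) = E[X²] − (E[X])² = 13.4395 − 12.9672 = 0.472299.
SD(X) = √0.472299 = 0.68724.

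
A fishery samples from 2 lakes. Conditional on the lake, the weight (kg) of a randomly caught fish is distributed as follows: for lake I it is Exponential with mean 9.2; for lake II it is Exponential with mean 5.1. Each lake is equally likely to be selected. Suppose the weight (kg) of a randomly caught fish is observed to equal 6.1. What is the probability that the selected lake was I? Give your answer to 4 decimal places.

0.4858

Likelihoods f(6.1 | ·): I: 0.0560088; II: 0.0592897.
Posterior ∝ prior × likelihood. Numerator for I: 0.5·0.0560088 = 0.0280044.
Normalizing constant: 0.5·0.0560088 + 0.5·0.0592897 = 0.0576493.
P(I | observation) = 0.0280044 / 0.0576493 = 0.485772.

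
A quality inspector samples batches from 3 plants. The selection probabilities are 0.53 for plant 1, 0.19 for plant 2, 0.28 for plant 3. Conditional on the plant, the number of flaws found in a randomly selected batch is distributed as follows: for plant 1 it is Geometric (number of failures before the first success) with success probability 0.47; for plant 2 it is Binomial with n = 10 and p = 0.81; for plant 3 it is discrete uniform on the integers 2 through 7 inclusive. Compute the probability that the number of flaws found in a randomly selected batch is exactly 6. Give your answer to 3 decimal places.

Conditional on each plant, P(X = 6): 1: 0.0104172; 2: 0.0772936; 3: 0.166667.
By total probability, P(X = 6) = 0.53·0.0104172 + 0.19·0.0772936 + 0.28·0.166667 = 0.0668736.

0.067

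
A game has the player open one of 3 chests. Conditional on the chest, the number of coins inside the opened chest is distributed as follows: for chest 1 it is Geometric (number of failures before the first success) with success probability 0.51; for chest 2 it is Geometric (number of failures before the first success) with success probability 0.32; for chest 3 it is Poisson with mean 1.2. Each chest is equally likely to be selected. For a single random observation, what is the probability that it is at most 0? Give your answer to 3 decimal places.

0.377

Conditional on each chest, P(X ≤ 0): 1: 0.51; 2: 0.32; 3: 0.301194.
By total probability, P(X ≤ 0) = 0.333333·0.51 + 0.333333·0.32 + 0.333333·0.301194 = 0.377065.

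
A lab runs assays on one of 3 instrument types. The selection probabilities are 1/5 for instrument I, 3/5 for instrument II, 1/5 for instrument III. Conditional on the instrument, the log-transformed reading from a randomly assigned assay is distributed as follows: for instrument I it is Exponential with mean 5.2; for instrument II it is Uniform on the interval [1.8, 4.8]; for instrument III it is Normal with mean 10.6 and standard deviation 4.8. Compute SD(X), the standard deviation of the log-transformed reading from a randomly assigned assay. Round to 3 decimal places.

Per component, I: μ=5.2, E[X²]=54.08; II: μ=3.3, E[X²]=11.64; III: μ=10.6, E[X²]=135.4.
E[X] = 0.2·5.2 + 0.6·3.3 + 0.2·10.6 = 5.14.
E[X²] = 0.2·54.08 + 0.6·11.64 + 0.2·135.4 = 44.88.
Var(X) = E[X²] − (E[X])² = 44.88 − 26.4196 = 18.4604.
SD(X) = √18.4604 = 4.29656.

4.297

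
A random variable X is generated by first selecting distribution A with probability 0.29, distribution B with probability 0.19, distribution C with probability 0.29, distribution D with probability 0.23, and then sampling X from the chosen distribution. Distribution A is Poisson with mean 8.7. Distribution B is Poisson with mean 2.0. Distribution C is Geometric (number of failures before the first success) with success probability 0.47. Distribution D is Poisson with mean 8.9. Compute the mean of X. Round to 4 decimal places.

Component means — A: 8.7; B: 2; C: 1.12766; D: 8.9.
E[X] = 0.29·8.7 + 0.19·2 + 0.29·1.12766 + 0.23·8.9 = 5.27702.

5.2770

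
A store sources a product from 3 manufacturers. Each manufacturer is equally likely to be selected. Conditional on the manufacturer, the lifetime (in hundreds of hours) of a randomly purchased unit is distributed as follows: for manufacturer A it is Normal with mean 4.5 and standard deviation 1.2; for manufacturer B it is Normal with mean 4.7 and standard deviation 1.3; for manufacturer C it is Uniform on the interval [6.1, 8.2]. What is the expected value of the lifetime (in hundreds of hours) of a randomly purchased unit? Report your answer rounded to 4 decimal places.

Component means — A: 4.5; B: 4.7; C: 7.15.
E[X] = 0.333333·4.5 + 0.333333·4.7 + 0.333333·7.15 = 5.45.

5.4500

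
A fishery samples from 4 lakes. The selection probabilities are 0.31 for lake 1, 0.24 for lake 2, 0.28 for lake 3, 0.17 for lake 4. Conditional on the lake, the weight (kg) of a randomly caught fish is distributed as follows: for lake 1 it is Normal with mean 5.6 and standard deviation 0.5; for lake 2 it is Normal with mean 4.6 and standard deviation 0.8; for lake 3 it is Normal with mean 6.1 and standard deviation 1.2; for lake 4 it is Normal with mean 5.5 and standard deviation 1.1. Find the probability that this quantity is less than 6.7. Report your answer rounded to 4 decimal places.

0.8849

Conditional on each lake, P(X < 6.7): 1: 0.986097; 2: 0.995668; 3: 0.691462; 4: 0.862344.
By total probability, P(X < 6.7) = 0.31·0.986097 + 0.24·0.995668 + 0.28·0.691462 + 0.17·0.862344 = 0.884858.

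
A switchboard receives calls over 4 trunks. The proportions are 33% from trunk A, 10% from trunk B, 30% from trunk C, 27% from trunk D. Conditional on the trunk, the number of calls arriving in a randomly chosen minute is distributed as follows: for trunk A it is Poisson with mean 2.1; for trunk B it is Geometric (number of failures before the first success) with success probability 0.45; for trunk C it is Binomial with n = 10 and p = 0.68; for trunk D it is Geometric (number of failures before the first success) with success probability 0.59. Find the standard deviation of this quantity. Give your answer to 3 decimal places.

2.878

Per component, A: μ=2.1, E[X²]=6.51; B: μ=1.22222, E[X²]=4.20988; C: μ=6.8, E[X²]=48.416; D: μ=0.694915, E[X²]=1.66073.
E[X] = 0.33·2.1 + 0.1·1.22222 + 0.3·6.8 + 0.27·0.694915 = 3.04285.
E[X²] = 0.33·6.51 + 0.1·4.20988 + 0.3·48.416 + 0.27·1.66073 = 17.5425.
Var(X) = E[X²] − (E[X])² = 17.5425 − 9.25893 = 8.28355.
SD(X) = √8.28355 = 2.87812.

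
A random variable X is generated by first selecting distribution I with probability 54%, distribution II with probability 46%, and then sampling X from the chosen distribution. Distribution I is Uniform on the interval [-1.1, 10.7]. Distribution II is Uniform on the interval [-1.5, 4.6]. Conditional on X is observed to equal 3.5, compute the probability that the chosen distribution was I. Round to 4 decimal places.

0.3777

Likelihoods f(3.5 | ·): I: 0.0847458; II: 0.163934.
Posterior ∝ prior × likelihood. Numerator for I: 0.54·0.0847458 = 0.0457627.
Normalizing constant: 0.54·0.0847458 + 0.46·0.163934 = 0.121173.
P(I | observation) = 0.0457627 / 0.121173 = 0.377666.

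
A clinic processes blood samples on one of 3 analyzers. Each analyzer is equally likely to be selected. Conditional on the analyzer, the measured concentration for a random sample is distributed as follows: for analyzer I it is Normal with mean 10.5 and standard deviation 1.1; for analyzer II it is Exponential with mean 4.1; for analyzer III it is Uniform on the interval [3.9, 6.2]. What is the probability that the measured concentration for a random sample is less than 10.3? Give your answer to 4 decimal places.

Conditional on each analyzer, P(X < 10.3): I: 0.427863; II: 0.91891; III: 1.
By total probability, P(X < 10.3) = 0.333333·0.427863 + 0.333333·0.91891 + 0.333333·1 = 0.782258.

0.7823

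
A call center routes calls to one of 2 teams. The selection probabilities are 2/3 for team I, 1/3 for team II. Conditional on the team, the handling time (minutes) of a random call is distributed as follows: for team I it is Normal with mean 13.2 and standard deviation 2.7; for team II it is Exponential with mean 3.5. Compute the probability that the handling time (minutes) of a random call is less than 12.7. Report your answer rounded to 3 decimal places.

Conditional on each team, P(X < 12.7): I: 0.426542; II: 0.973446.
By total probability, P(X < 12.7) = 0.666667·0.426542 + 0.333333·0.973446 = 0.608843.

0.609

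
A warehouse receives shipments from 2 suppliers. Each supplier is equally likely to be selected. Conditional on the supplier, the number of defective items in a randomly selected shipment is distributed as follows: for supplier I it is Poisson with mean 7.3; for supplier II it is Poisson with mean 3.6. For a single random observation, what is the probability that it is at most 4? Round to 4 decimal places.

0.4269

Conditional on each supplier, P(X ≤ 4): I: 0.14734; II: 0.706438.
By total probability, P(X ≤ 4) = 0.5·0.14734 + 0.5·0.706438 = 0.426889.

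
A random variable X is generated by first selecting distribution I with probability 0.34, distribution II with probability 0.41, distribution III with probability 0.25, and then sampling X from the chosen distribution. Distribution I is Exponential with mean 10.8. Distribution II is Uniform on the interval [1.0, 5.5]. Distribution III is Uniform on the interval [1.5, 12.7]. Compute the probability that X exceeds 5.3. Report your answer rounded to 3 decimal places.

Conditional on each component, P(X > 5.3): I: 0.612173; II: 0.0444444; III: 0.660714.
By total probability, P(X > 5.3) = 0.34·0.612173 + 0.41·0.0444444 + 0.25·0.660714 = 0.39154.

0.392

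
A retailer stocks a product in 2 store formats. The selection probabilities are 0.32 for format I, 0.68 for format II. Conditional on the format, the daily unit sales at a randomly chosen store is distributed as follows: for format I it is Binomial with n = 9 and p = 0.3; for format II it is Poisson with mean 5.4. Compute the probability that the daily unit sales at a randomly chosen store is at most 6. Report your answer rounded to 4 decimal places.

0.7958

Conditional on each format, P(X ≤ 6): I: 0.995709; II: 0.701671.
By total probability, P(X ≤ 6) = 0.32·0.995709 + 0.68·0.701671 = 0.795763.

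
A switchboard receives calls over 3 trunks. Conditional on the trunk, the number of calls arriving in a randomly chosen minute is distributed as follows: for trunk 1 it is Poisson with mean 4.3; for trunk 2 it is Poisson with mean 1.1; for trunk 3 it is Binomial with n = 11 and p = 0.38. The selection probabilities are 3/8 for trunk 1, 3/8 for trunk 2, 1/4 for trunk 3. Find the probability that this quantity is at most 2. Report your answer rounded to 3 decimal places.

Conditional on each trunk, P(X ≤ 2): 1: 0.197355; 2: 0.900416; 3: 0.147798.
By total probability, P(X ≤ 2) = 0.375·0.197355 + 0.375·0.900416 + 0.25·0.147798 = 0.448614.

0.449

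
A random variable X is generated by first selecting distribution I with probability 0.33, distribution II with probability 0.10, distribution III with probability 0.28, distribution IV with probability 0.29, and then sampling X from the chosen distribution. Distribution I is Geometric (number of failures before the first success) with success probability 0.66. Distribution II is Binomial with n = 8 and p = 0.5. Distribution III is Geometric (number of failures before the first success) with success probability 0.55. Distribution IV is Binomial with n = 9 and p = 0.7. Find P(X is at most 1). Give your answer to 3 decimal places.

Conditional on each component, P(X ≤ 1): I: 0.8844; II: 0.0351562; III: 0.7975; IV: 0.000433026.
By total probability, P(X ≤ 1) = 0.33·0.8844 + 0.1·0.0351562 + 0.28·0.7975 + 0.29·0.000433026 = 0.518793.

0.519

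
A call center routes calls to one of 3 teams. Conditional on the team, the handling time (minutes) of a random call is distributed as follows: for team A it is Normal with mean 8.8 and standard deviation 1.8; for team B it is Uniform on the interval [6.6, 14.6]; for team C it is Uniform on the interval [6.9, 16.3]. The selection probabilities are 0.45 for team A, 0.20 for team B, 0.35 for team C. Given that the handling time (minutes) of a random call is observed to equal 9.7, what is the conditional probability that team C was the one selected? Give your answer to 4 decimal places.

0.2478

Likelihoods f(9.7 | ·): A: 0.195592; B: 0.125; C: 0.106383.
Posterior ∝ prior × likelihood. Numerator for C: 0.35·0.106383 = 0.037234.
Normalizing constant: 0.45·0.195592 + 0.2·0.125 + 0.35·0.106383 = 0.15025.
P(C | observation) = 0.037234 / 0.15025 = 0.247813.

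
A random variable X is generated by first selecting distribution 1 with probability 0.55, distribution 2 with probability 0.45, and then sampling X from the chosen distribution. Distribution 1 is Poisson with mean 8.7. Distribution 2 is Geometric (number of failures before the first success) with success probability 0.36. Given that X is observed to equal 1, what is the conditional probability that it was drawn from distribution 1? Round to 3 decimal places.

Likelihoods P(X=1 | ·): 1: 0.0014493; 2: 0.2304.
Posterior ∝ prior × likelihood. Numerator for 1: 0.55·0.0014493 = 0.000797113.
Normalizing constant: 0.55·0.0014493 + 0.45·0.2304 = 0.104477.
P(1 | observation) = 0.000797113 / 0.104477 = 0.00762955.

0.008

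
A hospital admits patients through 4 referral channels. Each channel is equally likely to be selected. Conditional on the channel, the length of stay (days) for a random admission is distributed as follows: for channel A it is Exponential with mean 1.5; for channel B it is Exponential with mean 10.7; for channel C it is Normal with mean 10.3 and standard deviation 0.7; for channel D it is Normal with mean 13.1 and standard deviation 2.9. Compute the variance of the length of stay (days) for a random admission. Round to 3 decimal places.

Per component, A: μ=1.5, E[X²]=4.5; B: μ=10.7, E[X²]=228.98; C: μ=10.3, E[X²]=106.58; D: μ=13.1, E[X²]=180.02.
E[X] = 0.25·1.5 + 0.25·10.7 + 0.25·10.3 + 0.25·13.1 = 8.9.
E[X²] = 0.25·4.5 + 0.25·228.98 + 0.25·106.58 + 0.25·180.02 = 130.02.
Var(X) = E[X²] − (E[X])² = 130.02 − 79.21 = 50.81.

50.810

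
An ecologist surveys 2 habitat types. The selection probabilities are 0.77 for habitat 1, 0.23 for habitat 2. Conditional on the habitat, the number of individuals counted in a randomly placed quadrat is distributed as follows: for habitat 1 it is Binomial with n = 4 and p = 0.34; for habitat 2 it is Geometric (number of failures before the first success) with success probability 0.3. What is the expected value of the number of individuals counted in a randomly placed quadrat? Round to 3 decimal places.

1.584

Component means — 1: 1.36; 2: 2.33333.
E[X] = 0.77·1.36 + 0.23·2.33333 = 1.58387.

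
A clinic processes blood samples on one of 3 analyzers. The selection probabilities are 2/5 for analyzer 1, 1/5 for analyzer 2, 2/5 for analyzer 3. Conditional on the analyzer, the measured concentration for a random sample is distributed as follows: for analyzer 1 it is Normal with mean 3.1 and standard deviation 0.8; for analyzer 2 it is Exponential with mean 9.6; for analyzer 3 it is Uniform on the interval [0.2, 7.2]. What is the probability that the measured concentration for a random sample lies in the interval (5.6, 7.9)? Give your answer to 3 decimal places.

Conditional on each analyzer, P(5.6 < X < 7.9): 1: 0.000889024; 2: 0.118886; 3: 0.228571.
By total probability, P(5.6 < X < 7.9) = 0.4·0.000889024 + 0.2·0.118886 + 0.4·0.228571 = 0.115561.

0.116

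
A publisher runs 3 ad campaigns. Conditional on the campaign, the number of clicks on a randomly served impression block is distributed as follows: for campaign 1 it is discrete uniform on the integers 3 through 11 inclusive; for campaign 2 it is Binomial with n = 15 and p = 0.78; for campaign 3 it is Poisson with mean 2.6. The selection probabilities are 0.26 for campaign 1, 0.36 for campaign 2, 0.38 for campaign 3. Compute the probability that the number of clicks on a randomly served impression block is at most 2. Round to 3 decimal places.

0.197

Conditional on each campaign, P(X ≤ 2): 1: 0; 2: 1.88081e-07; 3: 0.51843.
By total probability, P(X ≤ 2) = 0.26·0 + 0.36·1.88081e-07 + 0.38·0.51843 = 0.197003.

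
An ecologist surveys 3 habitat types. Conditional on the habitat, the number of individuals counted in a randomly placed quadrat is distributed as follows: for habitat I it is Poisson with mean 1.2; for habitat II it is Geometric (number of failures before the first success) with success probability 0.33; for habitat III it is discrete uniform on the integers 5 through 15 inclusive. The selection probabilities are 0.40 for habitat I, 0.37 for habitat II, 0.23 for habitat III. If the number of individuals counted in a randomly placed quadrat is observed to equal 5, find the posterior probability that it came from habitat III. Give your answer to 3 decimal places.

Likelihoods P(X=5 | ·): I: 0.00624556; II: 0.0445541; III: 0.0909091.
Posterior ∝ prior × likelihood. Numerator for III: 0.23·0.0909091 = 0.0209091.
Normalizing constant: 0.4·0.00624556 + 0.37·0.0445541 + 0.23·0.0909091 = 0.0398923.
P(III | observation) = 0.0209091 / 0.0398923 = 0.524138.

0.524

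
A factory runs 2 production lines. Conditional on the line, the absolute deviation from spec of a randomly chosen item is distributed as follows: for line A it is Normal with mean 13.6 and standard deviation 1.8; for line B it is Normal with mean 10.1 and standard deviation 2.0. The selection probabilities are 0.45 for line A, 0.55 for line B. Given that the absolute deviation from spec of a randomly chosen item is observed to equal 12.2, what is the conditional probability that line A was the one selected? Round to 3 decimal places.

0.538

Likelihoods f(12.2 | ·): A: 0.163786; B: 0.114941.
Posterior ∝ prior × likelihood. Numerator for A: 0.45·0.163786 = 0.0737037.
Normalizing constant: 0.45·0.163786 + 0.55·0.114941 = 0.136921.
P(A | observation) = 0.0737037 / 0.136921 = 0.538293.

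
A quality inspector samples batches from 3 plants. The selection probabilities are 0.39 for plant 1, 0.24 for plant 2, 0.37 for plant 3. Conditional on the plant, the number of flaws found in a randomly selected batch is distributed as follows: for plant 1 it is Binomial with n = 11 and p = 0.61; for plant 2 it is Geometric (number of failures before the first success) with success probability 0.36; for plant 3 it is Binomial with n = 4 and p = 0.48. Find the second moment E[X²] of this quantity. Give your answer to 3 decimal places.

For each component E[X²] = Var + (mean)², giving 1: 47.641; 2: 8.09877; 3: 4.6848.
Overall E[X²] = 0.39·47.641 + 0.24·8.09877 + 0.37·4.6848 = 22.2571.

22.257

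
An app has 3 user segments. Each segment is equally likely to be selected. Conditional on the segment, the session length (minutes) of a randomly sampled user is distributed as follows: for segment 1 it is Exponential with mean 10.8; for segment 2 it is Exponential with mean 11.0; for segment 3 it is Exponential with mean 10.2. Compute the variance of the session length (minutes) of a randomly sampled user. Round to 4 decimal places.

Per component, 1: μ=10.8, E[X²]=233.28; 2: μ=11, E[X²]=242; 3: μ=10.2, E[X²]=208.08.
E[X] = 0.333333·10.8 + 0.333333·11 + 0.333333·10.2 = 10.6667.
E[X²] = 0.333333·233.28 + 0.333333·242 + 0.333333·208.08 = 227.787.
Var(X) = E[X²] − (E[X])² = 227.787 − 113.778 = 114.009.

114.0089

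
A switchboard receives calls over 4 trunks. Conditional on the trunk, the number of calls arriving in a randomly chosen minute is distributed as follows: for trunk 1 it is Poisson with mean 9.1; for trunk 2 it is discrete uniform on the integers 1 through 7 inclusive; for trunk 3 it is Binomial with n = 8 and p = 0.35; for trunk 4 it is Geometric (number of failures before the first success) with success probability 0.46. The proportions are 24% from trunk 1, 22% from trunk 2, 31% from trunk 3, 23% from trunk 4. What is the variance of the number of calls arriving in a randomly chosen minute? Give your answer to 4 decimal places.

12.7001

Per component, 1: μ=9.1, E[X²]=91.91; 2: μ=4, E[X²]=20; 3: μ=2.8, E[X²]=9.66; 4: μ=1.17391, E[X²]=3.93006.
E[X] = 0.24·9.1 + 0.22·4 + 0.31·2.8 + 0.23·1.17391 = 4.202.
E[X²] = 0.24·91.91 + 0.22·20 + 0.31·9.66 + 0.23·3.93006 = 30.3569.
Var(X) = E[X²] − (E[X])² = 30.3569 − 17.6568 = 12.7001.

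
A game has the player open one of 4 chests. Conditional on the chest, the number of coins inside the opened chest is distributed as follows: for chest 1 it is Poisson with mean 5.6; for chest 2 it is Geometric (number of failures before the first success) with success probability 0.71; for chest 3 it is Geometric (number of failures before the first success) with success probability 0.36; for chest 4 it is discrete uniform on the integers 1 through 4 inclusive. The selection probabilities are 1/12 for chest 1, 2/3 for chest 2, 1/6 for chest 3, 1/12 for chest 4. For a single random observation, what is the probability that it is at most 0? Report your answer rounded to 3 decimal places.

Conditional on each chest, P(X ≤ 0): 1: 0.00369786; 2: 0.71; 3: 0.36; 4: 0.
By total probability, P(X ≤ 0) = 0.0833333·0.00369786 + 0.666667·0.71 + 0.166667·0.36 + 0.0833333·0 = 0.533641.

0.534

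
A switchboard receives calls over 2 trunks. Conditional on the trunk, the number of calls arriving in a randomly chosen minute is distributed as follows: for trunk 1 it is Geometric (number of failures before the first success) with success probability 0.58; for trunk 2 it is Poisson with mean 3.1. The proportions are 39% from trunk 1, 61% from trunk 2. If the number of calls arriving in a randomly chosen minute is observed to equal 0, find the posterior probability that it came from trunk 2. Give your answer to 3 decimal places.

0.108

Likelihoods P(X=0 | ·): 1: 0.58; 2: 0.0450492.
Posterior ∝ prior × likelihood. Numerator for 2: 0.61·0.0450492 = 0.02748.
Normalizing constant: 0.39·0.58 + 0.61·0.0450492 = 0.25368.
P(2 | observation) = 0.02748 / 0.25368 = 0.108325.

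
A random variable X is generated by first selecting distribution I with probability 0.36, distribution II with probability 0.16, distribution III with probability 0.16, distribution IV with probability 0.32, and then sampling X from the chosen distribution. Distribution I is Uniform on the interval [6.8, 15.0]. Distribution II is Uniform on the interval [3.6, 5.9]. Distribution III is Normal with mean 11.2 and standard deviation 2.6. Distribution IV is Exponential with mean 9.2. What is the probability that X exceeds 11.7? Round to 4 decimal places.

0.3024

Conditional on each component, P(X > 11.7): I: 0.402439; II: 0; III: 0.423751; IV: 0.280344.
By total probability, P(X > 11.7) = 0.36·0.402439 + 0.16·0 + 0.16·0.423751 + 0.32·0.280344 = 0.302388.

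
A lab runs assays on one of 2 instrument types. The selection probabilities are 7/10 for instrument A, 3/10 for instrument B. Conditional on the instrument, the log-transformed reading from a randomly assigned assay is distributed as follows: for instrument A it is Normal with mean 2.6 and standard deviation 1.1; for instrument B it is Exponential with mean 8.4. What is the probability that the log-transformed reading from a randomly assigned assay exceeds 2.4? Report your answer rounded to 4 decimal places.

Conditional on each instrument, P(X > 2.4): A: 0.572137; B: 0.751477.
By total probability, P(X > 2.4) = 0.7·0.572137 + 0.3·0.751477 = 0.625939.

0.6259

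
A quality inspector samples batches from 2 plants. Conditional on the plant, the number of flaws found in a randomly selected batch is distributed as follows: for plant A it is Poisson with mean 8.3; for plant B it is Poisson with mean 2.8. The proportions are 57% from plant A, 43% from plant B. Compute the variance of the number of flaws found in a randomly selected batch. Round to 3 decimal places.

Per component, A: μ=8.3, E[X²]=77.19; B: μ=2.8, E[X²]=10.64.
E[X] = 0.57·8.3 + 0.43·2.8 = 5.935.
E[X²] = 0.57·77.19 + 0.43·10.64 = 48.5735.
Var(X) = E[X²] − (E[X])² = 48.5735 − 35.2242 = 13.3493.

13.349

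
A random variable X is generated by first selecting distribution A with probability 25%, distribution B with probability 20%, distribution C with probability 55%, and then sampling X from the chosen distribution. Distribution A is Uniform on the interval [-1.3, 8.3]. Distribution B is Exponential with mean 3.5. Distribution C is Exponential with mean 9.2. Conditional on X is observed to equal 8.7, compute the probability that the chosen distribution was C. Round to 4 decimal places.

0.8299

Likelihoods f(8.7 | ·): A: 0; B: 0.0237903; C: 0.0422202.
Posterior ∝ prior × likelihood. Numerator for C: 0.55·0.0422202 = 0.0232211.
Normalizing constant: 0.25·0 + 0.2·0.0237903 + 0.55·0.0422202 = 0.0279792.
P(C | observation) = 0.0232211 / 0.0279792 = 0.829943.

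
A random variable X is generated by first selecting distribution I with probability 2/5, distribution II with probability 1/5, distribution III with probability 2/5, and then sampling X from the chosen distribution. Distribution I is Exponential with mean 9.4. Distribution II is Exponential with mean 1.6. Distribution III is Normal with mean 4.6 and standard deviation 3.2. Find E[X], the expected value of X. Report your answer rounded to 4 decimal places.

5.9200

Component means — I: 9.4; II: 1.6; III: 4.6.
E[X] = 0.4·9.4 + 0.2·1.6 + 0.4·4.6 = 5.92.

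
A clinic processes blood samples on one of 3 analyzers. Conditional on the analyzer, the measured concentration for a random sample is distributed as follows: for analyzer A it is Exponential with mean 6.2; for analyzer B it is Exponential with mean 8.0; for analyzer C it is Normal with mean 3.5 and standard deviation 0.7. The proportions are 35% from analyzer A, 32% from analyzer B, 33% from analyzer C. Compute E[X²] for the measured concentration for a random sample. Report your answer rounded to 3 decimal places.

For each component E[X²] = Var + (mean)², giving A: 76.88; B: 128; C: 12.74.
Overall E[X²] = 0.35·76.88 + 0.32·128 + 0.33·12.74 = 72.0722.

72.072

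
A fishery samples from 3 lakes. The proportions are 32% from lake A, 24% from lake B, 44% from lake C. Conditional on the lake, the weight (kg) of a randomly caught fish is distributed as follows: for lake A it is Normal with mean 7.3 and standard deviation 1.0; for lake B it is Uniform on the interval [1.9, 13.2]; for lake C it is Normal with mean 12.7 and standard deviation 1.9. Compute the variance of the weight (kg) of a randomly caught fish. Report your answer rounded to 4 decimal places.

Per component, A: μ=7.3, E[X²]=54.29; B: μ=7.55, E[X²]=67.6433; C: μ=12.7, E[X²]=164.9.
E[X] = 0.32·7.3 + 0.24·7.55 + 0.44·12.7 = 9.736.
E[X²] = 0.32·54.29 + 0.24·67.6433 + 0.44·164.9 = 106.163.
Var(X) = E[X²] − (E[X])² = 106.163 − 94.7897 = 11.3735.

11.3735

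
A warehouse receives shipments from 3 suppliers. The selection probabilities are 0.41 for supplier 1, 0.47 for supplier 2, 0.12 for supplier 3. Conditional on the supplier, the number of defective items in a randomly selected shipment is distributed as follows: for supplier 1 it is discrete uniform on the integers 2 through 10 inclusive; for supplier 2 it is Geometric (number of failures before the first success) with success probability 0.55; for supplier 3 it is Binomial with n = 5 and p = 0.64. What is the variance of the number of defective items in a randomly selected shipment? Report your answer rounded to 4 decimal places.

Per component, 1: μ=6, E[X²]=42.6667; 2: μ=0.818182, E[X²]=2.15702; 3: μ=3.2, E[X²]=11.392.
E[X] = 0.41·6 + 0.47·0.818182 + 0.12·3.2 = 3.22855.
E[X²] = 0.41·42.6667 + 0.47·2.15702 + 0.12·11.392 = 19.8742.
Var(X) = E[X²] − (E[X])² = 19.8742 − 10.4235 = 9.45067.

9.4507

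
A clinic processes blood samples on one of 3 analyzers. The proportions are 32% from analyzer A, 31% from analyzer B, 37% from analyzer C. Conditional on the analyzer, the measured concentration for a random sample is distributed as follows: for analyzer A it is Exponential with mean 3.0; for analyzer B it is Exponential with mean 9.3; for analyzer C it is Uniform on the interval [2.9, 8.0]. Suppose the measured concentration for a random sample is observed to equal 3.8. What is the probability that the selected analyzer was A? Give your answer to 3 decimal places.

0.241

Likelihoods f(3.8 | ·): A: 0.0939231; B: 0.0714601; C: 0.196078.
Posterior ∝ prior × likelihood. Numerator for A: 0.32·0.0939231 = 0.0300554.
Normalizing constant: 0.32·0.0939231 + 0.31·0.0714601 + 0.37·0.196078 = 0.124757.
P(A | observation) = 0.0300554 / 0.124757 = 0.240911.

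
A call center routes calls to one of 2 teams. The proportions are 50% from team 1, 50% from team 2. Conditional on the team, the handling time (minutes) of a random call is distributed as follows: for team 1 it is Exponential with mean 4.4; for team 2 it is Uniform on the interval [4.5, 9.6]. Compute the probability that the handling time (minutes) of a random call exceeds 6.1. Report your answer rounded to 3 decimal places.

0.468

Conditional on each team, P(X > 6.1): 1: 0.249983; 2: 0.686275.
By total probability, P(X > 6.1) = 0.5·0.249983 + 0.5·0.686275 = 0.468129.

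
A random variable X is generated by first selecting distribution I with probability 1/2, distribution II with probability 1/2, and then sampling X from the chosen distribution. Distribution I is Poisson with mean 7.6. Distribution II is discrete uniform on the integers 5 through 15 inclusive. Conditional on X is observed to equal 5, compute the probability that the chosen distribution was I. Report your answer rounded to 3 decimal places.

Likelihoods P(X=5 | ·): I: 0.105742; II: 0.0909091.
Posterior ∝ prior × likelihood. Numerator for I: 0.5·0.105742 = 0.0528711.
Normalizing constant: 0.5·0.105742 + 0.5·0.0909091 = 0.0983257.
P(I | observation) = 0.0528711 / 0.0983257 = 0.537714.

0.538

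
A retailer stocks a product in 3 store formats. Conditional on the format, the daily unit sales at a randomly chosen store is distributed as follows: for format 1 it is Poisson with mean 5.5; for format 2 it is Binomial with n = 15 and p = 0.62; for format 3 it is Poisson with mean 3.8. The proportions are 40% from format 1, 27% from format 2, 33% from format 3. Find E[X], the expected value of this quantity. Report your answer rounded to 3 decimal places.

Component means — 1: 5.5; 2: 9.3; 3: 3.8.
E[X] = 0.4·5.5 + 0.27·9.3 + 0.33·3.8 = 5.965.

5.965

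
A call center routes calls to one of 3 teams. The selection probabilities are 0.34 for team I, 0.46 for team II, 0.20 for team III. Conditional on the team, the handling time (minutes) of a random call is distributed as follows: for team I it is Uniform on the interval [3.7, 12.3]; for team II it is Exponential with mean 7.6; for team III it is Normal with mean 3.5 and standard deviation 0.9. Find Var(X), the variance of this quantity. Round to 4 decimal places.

31.7757

Per component, I: μ=8, E[X²]=70.1633; II: μ=7.6, E[X²]=115.52; III: μ=3.5, E[X²]=13.06.
E[X] = 0.34·8 + 0.46·7.6 + 0.2·3.5 = 6.916.
E[X²] = 0.34·70.1633 + 0.46·115.52 + 0.2·13.06 = 79.6067.
Var(X) = E[X²] − (E[X])² = 79.6067 − 47.8311 = 31.7757.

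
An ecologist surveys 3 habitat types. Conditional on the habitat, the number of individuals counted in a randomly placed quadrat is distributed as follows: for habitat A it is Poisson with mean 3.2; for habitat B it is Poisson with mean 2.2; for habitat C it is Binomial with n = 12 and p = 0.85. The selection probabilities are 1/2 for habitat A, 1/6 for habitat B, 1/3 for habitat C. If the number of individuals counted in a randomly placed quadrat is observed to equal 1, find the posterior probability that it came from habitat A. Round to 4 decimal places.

Likelihoods P(X=1 | ·): A: 0.130439; B: 0.243767; C: 8.82275e-09.
Posterior ∝ prior × likelihood. Numerator for A: 0.5·0.130439 = 0.0652195.
Normalizing constant: 0.5·0.130439 + 0.166667·0.243767 + 0.333333·8.82275e-09 = 0.105847.
P(A | observation) = 0.0652195 / 0.105847 = 0.616166.

0.6162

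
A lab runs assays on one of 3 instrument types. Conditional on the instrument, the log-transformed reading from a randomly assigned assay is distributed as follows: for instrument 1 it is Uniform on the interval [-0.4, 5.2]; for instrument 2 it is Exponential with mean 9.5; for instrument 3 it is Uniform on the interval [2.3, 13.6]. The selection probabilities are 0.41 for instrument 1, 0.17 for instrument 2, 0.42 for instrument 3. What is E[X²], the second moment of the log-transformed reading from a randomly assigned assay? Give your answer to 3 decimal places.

65.132

For each component E[X²] = Var + (mean)², giving 1: 8.37333; 2: 180.5; 3: 73.8433.
Overall E[X²] = 0.41·8.37333 + 0.17·180.5 + 0.42·73.8433 = 65.1323.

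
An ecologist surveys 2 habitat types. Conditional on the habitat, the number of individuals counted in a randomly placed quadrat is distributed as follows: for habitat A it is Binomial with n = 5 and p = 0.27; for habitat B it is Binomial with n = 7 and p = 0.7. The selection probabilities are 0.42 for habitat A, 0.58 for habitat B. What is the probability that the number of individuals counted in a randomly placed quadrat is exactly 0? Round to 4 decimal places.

Conditional on each habitat, P(X = 0): A: 0.207307; B: 0.0002187.
By total probability, P(X = 0) = 0.42·0.207307 + 0.58·0.0002187 = 0.0871959.

0.0872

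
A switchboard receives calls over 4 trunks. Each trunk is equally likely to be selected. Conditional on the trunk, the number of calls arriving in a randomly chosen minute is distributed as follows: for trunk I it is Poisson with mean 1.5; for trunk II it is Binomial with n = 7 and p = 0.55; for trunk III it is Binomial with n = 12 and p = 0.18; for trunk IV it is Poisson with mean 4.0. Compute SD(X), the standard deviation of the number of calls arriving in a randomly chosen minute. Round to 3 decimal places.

1.845

Per component, I: μ=1.5, E[X²]=3.75; II: μ=3.85, E[X²]=16.555; III: μ=2.16, E[X²]=6.4368; IV: μ=4, E[X²]=20.
E[X] = 0.25·1.5 + 0.25·3.85 + 0.25·2.16 + 0.25·4 = 2.8775.
E[X²] = 0.25·3.75 + 0.25·16.555 + 0.25·6.4368 + 0.25·20 = 11.6855.
Var(X) = E[X²] − (E[X])² = 11.6855 − 8.28001 = 3.40544.
SD(X) = √3.40544 = 1.84538.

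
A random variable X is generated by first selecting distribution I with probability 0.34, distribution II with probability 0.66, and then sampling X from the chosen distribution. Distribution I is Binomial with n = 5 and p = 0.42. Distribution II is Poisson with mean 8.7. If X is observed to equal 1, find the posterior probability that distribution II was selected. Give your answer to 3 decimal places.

Likelihoods P(X=1 | ·): I: 0.237646; II: 0.0014493.
Posterior ∝ prior × likelihood. Numerator for II: 0.66·0.0014493 = 0.000956536.
Normalizing constant: 0.34·0.237646 + 0.66·0.0014493 = 0.0817563.
P(II | observation) = 0.000956536 / 0.0817563 = 0.0116998.

0.012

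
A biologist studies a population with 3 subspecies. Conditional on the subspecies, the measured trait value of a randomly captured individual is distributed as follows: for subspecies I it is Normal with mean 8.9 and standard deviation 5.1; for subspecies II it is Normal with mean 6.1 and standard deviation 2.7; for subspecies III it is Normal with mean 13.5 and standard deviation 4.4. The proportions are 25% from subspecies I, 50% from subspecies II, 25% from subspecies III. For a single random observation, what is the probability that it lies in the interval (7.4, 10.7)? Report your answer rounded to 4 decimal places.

0.2437

Conditional on each subspecies, P(7.4 < X < 10.7): I: 0.2536; II: 0.270869; III: 0.179452.
By total probability, P(7.4 < X < 10.7) = 0.25·0.2536 + 0.5·0.270869 + 0.25·0.179452 = 0.243697.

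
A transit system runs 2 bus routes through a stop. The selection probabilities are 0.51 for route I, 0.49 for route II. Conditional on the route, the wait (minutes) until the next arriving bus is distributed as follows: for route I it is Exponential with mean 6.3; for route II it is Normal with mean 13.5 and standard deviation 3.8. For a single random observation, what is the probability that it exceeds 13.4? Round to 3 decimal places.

Conditional on each route, P(X > 13.4): I: 0.119196; II: 0.510497.
By total probability, P(X > 13.4) = 0.51·0.119196 + 0.49·0.510497 = 0.310934.

0.311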